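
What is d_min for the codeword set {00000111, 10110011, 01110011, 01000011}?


Comparing all pairs, minimum distance: 2
Can detect 1 errors, correct 0 errors

2


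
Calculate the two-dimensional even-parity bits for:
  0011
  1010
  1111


Row parities: 000
Column parities: 0110

Row P: 000, Col P: 0110, Corner: 0


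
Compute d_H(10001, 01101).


XOR: 11100
Count of 1s: 3

3


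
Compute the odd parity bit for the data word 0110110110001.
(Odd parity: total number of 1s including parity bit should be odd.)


Number of 1s in data: 7
Parity bit: 0

0


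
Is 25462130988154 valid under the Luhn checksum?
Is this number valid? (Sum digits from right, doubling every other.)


Luhn sum = 64
64 mod 10 = 4

Invalid (Luhn sum mod 10 = 4)


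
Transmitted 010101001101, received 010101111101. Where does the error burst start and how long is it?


XOR: 000000110000

Burst at position 6, length 2


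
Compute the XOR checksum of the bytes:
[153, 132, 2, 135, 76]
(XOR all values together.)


XOR chain: 153 ^ 132 ^ 2 ^ 135 ^ 76 = 212

212


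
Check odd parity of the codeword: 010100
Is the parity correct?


Number of 1s: 2

No, parity error (2 ones)


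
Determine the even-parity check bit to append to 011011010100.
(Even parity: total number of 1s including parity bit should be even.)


Number of 1s in data: 6
Parity bit: 0

0


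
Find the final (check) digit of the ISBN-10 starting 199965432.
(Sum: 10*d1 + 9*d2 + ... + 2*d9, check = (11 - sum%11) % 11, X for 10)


Weighted sum: 316
316 mod 11 = 8

Check digit: 3


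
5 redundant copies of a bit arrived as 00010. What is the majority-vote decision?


Ones: 1 out of 5
Threshold: 3

0 (1/5 voted 1)


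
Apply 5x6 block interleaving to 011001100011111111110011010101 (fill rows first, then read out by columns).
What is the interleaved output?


Matrix:
  011001
  100011
  111111
  110011
  010101
Read columns: 011101011110100001010111011111

011101011110100001010111011111


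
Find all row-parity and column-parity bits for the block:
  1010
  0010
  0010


Row parities: 011
Column parities: 1010

Row P: 011, Col P: 1010, Corner: 0


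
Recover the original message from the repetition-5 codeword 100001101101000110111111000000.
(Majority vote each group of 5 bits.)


Groups: 10000, 11011, 01000, 11011, 11110, 00000
Majority votes: 010110

010110


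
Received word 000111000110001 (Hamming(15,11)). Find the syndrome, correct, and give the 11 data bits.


Syndrome = 9: error at position 9

Data: 01101110001 (corrected bit 9)


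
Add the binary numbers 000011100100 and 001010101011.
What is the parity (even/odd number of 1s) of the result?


000011100100 = 228
001010101011 = 683
Sum = 911 = 1110001111
1s count = 7

odd parity (7 ones in 1110001111)


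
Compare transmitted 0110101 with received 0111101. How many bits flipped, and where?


XOR: 0001000

1 error(s) at position(s): 3


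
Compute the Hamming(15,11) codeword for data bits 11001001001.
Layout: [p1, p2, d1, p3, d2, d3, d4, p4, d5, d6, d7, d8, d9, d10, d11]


Parity bits: p1=0, p2=0, p3=1, p4=1

001110011001001


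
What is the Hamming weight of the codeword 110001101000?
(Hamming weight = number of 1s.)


Counting 1s in 110001101000

5


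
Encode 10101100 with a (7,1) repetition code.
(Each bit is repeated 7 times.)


Each bit -> 7 copies

11111110000000111111100000001111111111111100000000000000


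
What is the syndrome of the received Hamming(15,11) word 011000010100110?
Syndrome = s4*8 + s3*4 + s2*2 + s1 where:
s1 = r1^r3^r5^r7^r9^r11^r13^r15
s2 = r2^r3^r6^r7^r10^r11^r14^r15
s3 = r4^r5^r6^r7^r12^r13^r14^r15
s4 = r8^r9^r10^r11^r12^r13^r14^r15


s1=0, s2=0, s3=0, s4=0

Syndrome = 0 (no error)


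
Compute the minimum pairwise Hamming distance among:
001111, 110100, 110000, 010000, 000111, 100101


Comparing all pairs, minimum distance: 1
Can detect 0 errors, correct 0 errors

1


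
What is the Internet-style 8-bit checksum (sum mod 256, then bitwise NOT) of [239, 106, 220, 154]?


Sum = 719 mod 256 = 207
Complement = 48

48


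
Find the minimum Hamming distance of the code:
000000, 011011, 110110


Comparing all pairs, minimum distance: 4
Can detect 3 errors, correct 1 errors

4


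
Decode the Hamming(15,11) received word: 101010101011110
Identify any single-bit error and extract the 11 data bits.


Syndrome = 13: error at position 13

Data: 11011011010 (corrected bit 13)


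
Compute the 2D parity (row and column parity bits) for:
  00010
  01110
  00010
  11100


Row parities: 1111
Column parities: 10010

Row P: 1111, Col P: 10010, Corner: 0


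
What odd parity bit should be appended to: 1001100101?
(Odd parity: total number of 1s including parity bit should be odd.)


Number of 1s in data: 5
Parity bit: 0

0


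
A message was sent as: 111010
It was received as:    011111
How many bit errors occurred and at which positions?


XOR: 100101

3 error(s) at position(s): 0, 3, 5


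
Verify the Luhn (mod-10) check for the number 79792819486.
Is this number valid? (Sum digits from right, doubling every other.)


Luhn sum = 68
68 mod 10 = 8

Invalid (Luhn sum mod 10 = 8)


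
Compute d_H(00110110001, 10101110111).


XOR: 10011000110
Count of 1s: 5

5


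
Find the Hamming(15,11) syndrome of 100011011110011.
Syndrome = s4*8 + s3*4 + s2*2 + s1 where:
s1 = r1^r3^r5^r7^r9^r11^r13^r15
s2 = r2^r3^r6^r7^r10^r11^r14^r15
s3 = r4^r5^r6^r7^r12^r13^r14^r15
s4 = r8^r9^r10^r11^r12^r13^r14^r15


s1=1, s2=1, s3=0, s4=0

Syndrome = 3 (error at position 3)


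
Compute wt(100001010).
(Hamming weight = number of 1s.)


Counting 1s in 100001010

3


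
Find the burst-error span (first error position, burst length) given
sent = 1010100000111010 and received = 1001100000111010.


XOR: 0011000000000000

Burst at position 2, length 2


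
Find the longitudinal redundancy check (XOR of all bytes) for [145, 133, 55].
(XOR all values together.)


XOR chain: 145 ^ 133 ^ 55 = 35

35


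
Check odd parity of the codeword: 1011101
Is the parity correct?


Number of 1s: 5

Yes, parity is correct (5 ones)


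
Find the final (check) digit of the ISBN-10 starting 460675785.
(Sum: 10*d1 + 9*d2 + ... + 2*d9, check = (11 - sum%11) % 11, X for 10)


Weighted sum: 265
265 mod 11 = 1

Check digit: X


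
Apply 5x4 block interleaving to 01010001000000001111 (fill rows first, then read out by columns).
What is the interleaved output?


Matrix:
  0101
  0001
  0000
  0000
  1111
Read columns: 00001100010000111001

00001100010000111001


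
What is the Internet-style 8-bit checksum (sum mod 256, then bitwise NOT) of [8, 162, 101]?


Sum = 271 mod 256 = 15
Complement = 240

240


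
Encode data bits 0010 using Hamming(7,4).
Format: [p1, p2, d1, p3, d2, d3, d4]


Parity bits: p1=0, p2=1, p3=1

0101010


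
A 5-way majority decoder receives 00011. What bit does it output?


Ones: 2 out of 5
Threshold: 3

0 (2/5 voted 1)


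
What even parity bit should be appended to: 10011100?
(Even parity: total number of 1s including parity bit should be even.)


Number of 1s in data: 4
Parity bit: 0

0


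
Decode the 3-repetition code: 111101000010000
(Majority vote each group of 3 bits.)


Groups: 111, 101, 000, 010, 000
Majority votes: 11000

11000


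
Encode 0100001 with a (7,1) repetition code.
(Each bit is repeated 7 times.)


Each bit -> 7 copies

0000000111111100000000000000000000000000001111111


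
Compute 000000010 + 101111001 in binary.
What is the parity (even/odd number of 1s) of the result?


000000010 = 2
101111001 = 377
Sum = 379 = 101111011
1s count = 7

odd parity (7 ones in 101111011)


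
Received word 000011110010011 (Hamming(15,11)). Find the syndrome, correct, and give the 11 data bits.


Syndrome = 6: error at position 6

Data: 01010010011 (corrected bit 6)


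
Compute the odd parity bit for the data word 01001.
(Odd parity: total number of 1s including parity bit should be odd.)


Number of 1s in data: 2
Parity bit: 1

1


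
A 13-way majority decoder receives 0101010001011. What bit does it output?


Ones: 6 out of 13
Threshold: 7

0 (6/13 voted 1)


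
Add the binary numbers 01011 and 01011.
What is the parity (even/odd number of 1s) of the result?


01011 = 11
01011 = 11
Sum = 22 = 10110
1s count = 3

odd parity (3 ones in 10110)


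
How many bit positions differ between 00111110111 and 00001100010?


XOR: 00110010101
Count of 1s: 5

5


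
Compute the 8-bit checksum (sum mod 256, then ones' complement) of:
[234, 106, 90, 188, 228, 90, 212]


Sum = 1148 mod 256 = 124
Complement = 131

131


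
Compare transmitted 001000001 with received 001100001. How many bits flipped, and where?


XOR: 000100000

1 error(s) at position(s): 3


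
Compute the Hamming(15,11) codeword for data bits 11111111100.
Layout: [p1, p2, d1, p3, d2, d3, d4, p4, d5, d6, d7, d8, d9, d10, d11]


Parity bits: p1=0, p2=1, p3=1, p4=1

011111111111100


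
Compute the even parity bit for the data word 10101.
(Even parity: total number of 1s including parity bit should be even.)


Number of 1s in data: 3
Parity bit: 1

1


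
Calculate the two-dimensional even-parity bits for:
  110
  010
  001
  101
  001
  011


Row parities: 011010
Column parities: 010

Row P: 011010, Col P: 010, Corner: 1


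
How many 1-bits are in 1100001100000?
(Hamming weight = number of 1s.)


Counting 1s in 1100001100000

4


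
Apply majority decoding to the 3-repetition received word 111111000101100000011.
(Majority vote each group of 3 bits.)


Groups: 111, 111, 000, 101, 100, 000, 011
Majority votes: 1101001

1101001


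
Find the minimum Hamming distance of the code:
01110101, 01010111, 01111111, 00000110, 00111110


Comparing all pairs, minimum distance: 2
Can detect 1 errors, correct 0 errors

2


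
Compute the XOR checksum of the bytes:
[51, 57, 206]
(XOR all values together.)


XOR chain: 51 ^ 57 ^ 206 = 196

196


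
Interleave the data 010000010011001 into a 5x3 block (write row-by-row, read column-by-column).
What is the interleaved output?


Matrix:
  010
  000
  010
  011
  001
Read columns: 000001011000011

000001011000011


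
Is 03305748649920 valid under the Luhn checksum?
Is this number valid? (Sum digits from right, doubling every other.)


Luhn sum = 62
62 mod 10 = 2

Invalid (Luhn sum mod 10 = 2)


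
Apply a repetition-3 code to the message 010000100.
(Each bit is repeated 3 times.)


Each bit -> 3 copies

000111000000000000111000000


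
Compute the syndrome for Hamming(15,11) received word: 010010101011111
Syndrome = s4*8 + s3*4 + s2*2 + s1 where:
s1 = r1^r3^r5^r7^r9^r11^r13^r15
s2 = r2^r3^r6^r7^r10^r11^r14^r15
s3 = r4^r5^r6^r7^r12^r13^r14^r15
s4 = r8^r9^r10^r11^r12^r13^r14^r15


s1=0, s2=1, s3=0, s4=0

Syndrome = 2 (error at position 2)


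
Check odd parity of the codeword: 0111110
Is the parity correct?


Number of 1s: 5

Yes, parity is correct (5 ones)


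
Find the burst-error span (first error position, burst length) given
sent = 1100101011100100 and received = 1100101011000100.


XOR: 0000000000100000

Burst at position 10, length 1


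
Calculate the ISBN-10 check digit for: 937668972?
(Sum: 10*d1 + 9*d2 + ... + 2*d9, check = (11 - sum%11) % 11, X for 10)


Weighted sum: 352
352 mod 11 = 0

Check digit: 0


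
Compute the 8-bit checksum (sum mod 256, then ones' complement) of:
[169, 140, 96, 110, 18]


Sum = 533 mod 256 = 21
Complement = 234

234


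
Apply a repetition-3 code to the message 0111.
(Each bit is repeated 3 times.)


Each bit -> 3 copies

000111111111


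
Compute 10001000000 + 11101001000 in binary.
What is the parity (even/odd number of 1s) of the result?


10001000000 = 1088
11101001000 = 1864
Sum = 2952 = 101110001000
1s count = 5

odd parity (5 ones in 101110001000)


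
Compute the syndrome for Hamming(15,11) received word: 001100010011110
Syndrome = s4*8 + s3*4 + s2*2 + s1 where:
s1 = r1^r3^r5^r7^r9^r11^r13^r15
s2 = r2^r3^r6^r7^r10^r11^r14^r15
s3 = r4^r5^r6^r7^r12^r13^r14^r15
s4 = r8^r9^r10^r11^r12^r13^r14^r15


s1=1, s2=1, s3=0, s4=1

Syndrome = 11 (error at position 11)


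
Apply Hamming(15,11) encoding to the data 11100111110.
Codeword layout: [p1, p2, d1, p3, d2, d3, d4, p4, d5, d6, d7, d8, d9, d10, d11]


Parity bits: p1=0, p2=1, p3=1, p4=1

011111010111110


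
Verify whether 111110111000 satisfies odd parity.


Number of 1s: 8

No, parity error (8 ones)


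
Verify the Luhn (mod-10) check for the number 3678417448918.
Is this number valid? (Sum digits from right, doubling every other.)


Luhn sum = 71
71 mod 10 = 1

Invalid (Luhn sum mod 10 = 1)


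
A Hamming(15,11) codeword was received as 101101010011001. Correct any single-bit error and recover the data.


Syndrome = 0: no error detected

Data: 10100011001 (no errors)


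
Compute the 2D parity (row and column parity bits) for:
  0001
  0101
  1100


Row parities: 100
Column parities: 1000

Row P: 100, Col P: 1000, Corner: 1


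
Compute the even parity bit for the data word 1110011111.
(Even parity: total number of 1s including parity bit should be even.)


Number of 1s in data: 8
Parity bit: 0

0


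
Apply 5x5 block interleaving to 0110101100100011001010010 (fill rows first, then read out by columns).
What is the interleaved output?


Matrix:
  01101
  01100
  10001
  10010
  10010
Read columns: 0011111000110000001110100

0011111000110000001110100


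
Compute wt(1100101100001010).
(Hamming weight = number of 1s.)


Counting 1s in 1100101100001010

7


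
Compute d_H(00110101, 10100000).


XOR: 10010101
Count of 1s: 4

4


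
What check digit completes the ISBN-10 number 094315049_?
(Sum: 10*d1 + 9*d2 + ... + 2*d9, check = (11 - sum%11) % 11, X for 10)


Weighted sum: 195
195 mod 11 = 8

Check digit: 3


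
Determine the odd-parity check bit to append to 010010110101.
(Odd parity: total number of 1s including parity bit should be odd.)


Number of 1s in data: 6
Parity bit: 1

1


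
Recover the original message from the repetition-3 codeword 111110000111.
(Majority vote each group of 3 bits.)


Groups: 111, 110, 000, 111
Majority votes: 1101

1101


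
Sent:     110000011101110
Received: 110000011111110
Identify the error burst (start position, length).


XOR: 000000000010000

Burst at position 10, length 1


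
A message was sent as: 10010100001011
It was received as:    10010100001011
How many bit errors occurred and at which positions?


XOR: 00000000000000

0 errors (received matches sent)


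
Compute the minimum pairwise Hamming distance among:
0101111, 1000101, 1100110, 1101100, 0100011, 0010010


Comparing all pairs, minimum distance: 2
Can detect 1 errors, correct 0 errors

2


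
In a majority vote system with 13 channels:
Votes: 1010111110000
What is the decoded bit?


Ones: 7 out of 13
Threshold: 7

1 (7/13 voted 1)


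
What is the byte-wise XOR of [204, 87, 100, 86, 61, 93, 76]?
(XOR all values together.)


XOR chain: 204 ^ 87 ^ 100 ^ 86 ^ 61 ^ 93 ^ 76 = 133

133


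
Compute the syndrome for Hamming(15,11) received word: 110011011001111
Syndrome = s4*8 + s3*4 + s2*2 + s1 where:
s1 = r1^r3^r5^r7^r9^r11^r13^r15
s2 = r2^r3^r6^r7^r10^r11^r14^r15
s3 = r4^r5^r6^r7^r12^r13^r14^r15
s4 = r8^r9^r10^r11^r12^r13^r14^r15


s1=1, s2=0, s3=0, s4=0

Syndrome = 1 (error at position 1)


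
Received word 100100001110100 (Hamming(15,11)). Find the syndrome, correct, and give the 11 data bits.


Syndrome = 0: no error detected

Data: 00001110100 (no errors)


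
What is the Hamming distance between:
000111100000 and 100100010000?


XOR: 100011110000
Count of 1s: 5

5


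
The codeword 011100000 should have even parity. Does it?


Number of 1s: 3

No, parity error (3 ones)


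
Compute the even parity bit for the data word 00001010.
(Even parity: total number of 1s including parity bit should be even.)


Number of 1s in data: 2
Parity bit: 0

0


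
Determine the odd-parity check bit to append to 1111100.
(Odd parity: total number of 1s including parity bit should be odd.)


Number of 1s in data: 5
Parity bit: 0

0


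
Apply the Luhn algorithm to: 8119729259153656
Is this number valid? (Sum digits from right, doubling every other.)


Luhn sum = 73
73 mod 10 = 3

Invalid (Luhn sum mod 10 = 3)


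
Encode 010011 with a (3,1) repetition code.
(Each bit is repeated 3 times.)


Each bit -> 3 copies

000111000000111111


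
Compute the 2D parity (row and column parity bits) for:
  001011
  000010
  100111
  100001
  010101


Row parities: 11001
Column parities: 011010

Row P: 11001, Col P: 011010, Corner: 1


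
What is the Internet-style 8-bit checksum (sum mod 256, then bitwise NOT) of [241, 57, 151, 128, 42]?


Sum = 619 mod 256 = 107
Complement = 148

148


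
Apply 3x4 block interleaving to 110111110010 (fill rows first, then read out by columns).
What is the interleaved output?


Matrix:
  1101
  1111
  0010
Read columns: 110110011110

110110011110


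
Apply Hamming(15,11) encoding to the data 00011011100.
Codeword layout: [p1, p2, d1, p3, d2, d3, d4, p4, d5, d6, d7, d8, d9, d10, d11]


Parity bits: p1=0, p2=0, p3=1, p4=0

000100101011100


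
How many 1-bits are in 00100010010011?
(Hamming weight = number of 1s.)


Counting 1s in 00100010010011

5


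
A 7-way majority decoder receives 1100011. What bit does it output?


Ones: 4 out of 7
Threshold: 4

1 (4/7 voted 1)


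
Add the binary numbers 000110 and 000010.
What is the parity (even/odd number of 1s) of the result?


000110 = 6
000010 = 2
Sum = 8 = 1000
1s count = 1

odd parity (1 ones in 1000)


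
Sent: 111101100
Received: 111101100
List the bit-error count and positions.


XOR: 000000000

0 errors (received matches sent)


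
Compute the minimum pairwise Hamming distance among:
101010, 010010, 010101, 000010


Comparing all pairs, minimum distance: 1
Can detect 0 errors, correct 0 errors

1


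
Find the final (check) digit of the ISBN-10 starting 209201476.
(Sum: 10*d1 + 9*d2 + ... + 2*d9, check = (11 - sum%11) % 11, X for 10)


Weighted sum: 160
160 mod 11 = 6

Check digit: 5


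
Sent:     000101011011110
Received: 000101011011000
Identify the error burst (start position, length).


XOR: 000000000000110

Burst at position 12, length 2


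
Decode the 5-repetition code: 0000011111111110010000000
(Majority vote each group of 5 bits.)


Groups: 00000, 11111, 11111, 00100, 00000
Majority votes: 01100

01100


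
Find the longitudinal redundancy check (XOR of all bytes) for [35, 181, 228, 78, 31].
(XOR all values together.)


XOR chain: 35 ^ 181 ^ 228 ^ 78 ^ 31 = 35

35


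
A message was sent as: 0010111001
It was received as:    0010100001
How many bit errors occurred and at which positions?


XOR: 0000011000

2 error(s) at position(s): 5, 6


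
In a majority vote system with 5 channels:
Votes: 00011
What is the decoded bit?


Ones: 2 out of 5
Threshold: 3

0 (2/5 voted 1)


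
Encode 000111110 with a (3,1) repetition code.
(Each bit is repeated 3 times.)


Each bit -> 3 copies

000000000111111111111111000


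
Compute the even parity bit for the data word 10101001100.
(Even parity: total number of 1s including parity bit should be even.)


Number of 1s in data: 5
Parity bit: 1

1


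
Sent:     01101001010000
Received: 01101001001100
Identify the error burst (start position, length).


XOR: 00000000011100

Burst at position 9, length 3


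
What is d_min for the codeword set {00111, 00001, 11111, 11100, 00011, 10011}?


Comparing all pairs, minimum distance: 1
Can detect 0 errors, correct 0 errors

1


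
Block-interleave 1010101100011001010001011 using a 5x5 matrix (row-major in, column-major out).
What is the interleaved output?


Matrix:
  10101
  01100
  01100
  10100
  01011
Read columns: 1001001101111100000110001

1001001101111100000110001


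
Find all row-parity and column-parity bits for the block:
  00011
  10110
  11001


Row parities: 011
Column parities: 01100

Row P: 011, Col P: 01100, Corner: 0


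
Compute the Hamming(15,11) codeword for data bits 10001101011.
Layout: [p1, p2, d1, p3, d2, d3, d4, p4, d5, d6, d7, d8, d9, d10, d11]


Parity bits: p1=1, p2=0, p3=1, p4=1

101100011101011


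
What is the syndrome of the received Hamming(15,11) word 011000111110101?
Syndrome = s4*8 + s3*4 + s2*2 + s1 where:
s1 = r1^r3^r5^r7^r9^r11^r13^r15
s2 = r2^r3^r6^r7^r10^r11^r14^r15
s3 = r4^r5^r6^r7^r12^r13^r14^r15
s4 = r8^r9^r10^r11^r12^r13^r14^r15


s1=0, s2=0, s3=1, s4=0

Syndrome = 4 (error at position 4)


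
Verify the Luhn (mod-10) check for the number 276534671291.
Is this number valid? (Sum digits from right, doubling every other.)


Luhn sum = 53
53 mod 10 = 3

Invalid (Luhn sum mod 10 = 3)


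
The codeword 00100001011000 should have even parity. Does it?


Number of 1s: 4

Yes, parity is correct (4 ones)


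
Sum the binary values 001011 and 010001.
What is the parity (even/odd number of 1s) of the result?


001011 = 11
010001 = 17
Sum = 28 = 11100
1s count = 3

odd parity (3 ones in 11100)


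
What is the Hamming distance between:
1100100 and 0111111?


XOR: 1011011
Count of 1s: 5

5


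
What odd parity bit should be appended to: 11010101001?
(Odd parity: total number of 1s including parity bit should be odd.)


Number of 1s in data: 6
Parity bit: 1

1


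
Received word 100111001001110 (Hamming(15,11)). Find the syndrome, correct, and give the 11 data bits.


Syndrome = 0: no error detected

Data: 01101001110 (no errors)


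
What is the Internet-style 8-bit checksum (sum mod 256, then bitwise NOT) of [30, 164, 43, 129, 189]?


Sum = 555 mod 256 = 43
Complement = 212

212


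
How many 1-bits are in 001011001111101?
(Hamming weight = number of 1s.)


Counting 1s in 001011001111101

9


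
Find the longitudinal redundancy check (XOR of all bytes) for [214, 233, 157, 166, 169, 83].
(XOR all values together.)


XOR chain: 214 ^ 233 ^ 157 ^ 166 ^ 169 ^ 83 = 254

254


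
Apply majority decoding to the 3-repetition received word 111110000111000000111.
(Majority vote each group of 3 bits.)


Groups: 111, 110, 000, 111, 000, 000, 111
Majority votes: 1101001

1101001


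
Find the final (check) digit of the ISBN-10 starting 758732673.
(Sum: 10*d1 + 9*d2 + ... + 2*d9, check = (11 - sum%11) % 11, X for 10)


Weighted sum: 307
307 mod 11 = 10

Check digit: 1


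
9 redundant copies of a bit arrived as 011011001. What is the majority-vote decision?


Ones: 5 out of 9
Threshold: 5

1 (5/9 voted 1)


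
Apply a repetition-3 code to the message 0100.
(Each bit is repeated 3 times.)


Each bit -> 3 copies

000111000000


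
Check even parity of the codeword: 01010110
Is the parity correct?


Number of 1s: 4

Yes, parity is correct (4 ones)


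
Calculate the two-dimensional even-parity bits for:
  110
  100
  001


Row parities: 011
Column parities: 011

Row P: 011, Col P: 011, Corner: 0


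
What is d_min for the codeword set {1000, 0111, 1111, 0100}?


Comparing all pairs, minimum distance: 1
Can detect 0 errors, correct 0 errors

1


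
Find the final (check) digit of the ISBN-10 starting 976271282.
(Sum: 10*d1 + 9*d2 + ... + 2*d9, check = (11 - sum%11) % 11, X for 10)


Weighted sum: 298
298 mod 11 = 1

Check digit: X


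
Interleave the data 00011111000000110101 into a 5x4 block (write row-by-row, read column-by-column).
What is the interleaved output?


Matrix:
  0001
  1111
  0000
  0011
  0101
Read columns: 01000010010101011011

01000010010101011011


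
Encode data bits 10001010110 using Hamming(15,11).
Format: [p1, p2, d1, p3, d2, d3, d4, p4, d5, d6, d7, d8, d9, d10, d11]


Parity bits: p1=0, p2=1, p3=0, p4=0

011000001010110


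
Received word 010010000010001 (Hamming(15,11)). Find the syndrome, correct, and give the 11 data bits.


Syndrome = 3: error at position 3

Data: 11000010001 (corrected bit 3)


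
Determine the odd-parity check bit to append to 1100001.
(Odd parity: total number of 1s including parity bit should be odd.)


Number of 1s in data: 3
Parity bit: 0

0


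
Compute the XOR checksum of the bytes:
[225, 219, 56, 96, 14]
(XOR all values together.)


XOR chain: 225 ^ 219 ^ 56 ^ 96 ^ 14 = 108

108


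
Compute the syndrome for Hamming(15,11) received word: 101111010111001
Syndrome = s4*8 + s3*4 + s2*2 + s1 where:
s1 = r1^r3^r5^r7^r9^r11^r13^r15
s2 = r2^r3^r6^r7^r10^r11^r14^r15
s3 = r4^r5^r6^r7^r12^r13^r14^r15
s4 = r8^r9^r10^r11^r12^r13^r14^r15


s1=1, s2=1, s3=1, s4=1

Syndrome = 15 (error at position 15)


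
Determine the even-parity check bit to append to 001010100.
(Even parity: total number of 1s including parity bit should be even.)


Number of 1s in data: 3
Parity bit: 1

1


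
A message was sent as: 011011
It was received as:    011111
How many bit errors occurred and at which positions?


XOR: 000100

1 error(s) at position(s): 3


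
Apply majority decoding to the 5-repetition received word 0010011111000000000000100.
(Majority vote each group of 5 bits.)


Groups: 00100, 11111, 00000, 00000, 00100
Majority votes: 01000

01000


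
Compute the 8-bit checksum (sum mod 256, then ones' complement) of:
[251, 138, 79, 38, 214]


Sum = 720 mod 256 = 208
Complement = 47

47


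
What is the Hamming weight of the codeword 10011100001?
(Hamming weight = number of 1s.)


Counting 1s in 10011100001

5


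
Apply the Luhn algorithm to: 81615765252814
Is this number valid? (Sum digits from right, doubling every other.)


Luhn sum = 55
55 mod 10 = 5

Invalid (Luhn sum mod 10 = 5)


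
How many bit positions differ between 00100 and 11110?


XOR: 11010
Count of 1s: 3

3


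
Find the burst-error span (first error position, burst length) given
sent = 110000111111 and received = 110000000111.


XOR: 000000111000

Burst at position 6, length 3


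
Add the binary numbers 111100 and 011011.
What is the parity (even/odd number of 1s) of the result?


111100 = 60
011011 = 27
Sum = 87 = 1010111
1s count = 5

odd parity (5 ones in 1010111)


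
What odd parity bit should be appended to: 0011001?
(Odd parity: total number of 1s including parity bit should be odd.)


Number of 1s in data: 3
Parity bit: 0

0


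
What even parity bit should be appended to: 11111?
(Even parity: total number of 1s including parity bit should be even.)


Number of 1s in data: 5
Parity bit: 1

1


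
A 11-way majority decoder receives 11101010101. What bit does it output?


Ones: 7 out of 11
Threshold: 6

1 (7/11 voted 1)


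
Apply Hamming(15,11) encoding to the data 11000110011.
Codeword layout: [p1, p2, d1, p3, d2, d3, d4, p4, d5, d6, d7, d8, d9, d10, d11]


Parity bits: p1=0, p2=1, p3=1, p4=0

011110000110011


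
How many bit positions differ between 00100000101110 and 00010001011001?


XOR: 00110001110111
Count of 1s: 8

8


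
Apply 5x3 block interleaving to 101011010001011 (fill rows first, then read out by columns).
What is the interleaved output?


Matrix:
  101
  011
  010
  001
  011
Read columns: 100000110111011

100000110111011


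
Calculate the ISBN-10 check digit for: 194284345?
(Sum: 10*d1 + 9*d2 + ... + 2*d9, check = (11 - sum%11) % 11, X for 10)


Weighted sum: 239
239 mod 11 = 8

Check digit: 3


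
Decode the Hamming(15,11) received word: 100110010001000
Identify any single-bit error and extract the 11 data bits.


Syndrome = 4: error at position 4

Data: 01000001000 (corrected bit 4)


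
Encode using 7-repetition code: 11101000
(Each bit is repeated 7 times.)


Each bit -> 7 copies

11111111111111111111100000001111111000000000000000000000


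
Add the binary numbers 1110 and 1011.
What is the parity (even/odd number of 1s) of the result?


1110 = 14
1011 = 11
Sum = 25 = 11001
1s count = 3

odd parity (3 ones in 11001)


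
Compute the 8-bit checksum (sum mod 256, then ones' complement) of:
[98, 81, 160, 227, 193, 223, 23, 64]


Sum = 1069 mod 256 = 45
Complement = 210

210


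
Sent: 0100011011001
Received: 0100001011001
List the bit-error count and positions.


XOR: 0000010000000

1 error(s) at position(s): 5


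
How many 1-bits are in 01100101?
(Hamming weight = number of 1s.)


Counting 1s in 01100101

4


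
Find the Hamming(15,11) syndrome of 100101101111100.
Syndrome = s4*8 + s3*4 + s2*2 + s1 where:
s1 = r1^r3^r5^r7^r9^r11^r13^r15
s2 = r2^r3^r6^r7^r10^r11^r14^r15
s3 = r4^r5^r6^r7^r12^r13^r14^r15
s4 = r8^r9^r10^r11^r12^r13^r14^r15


s1=1, s2=0, s3=1, s4=1

Syndrome = 13 (error at position 13)


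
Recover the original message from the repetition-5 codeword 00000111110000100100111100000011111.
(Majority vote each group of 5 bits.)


Groups: 00000, 11111, 00001, 00100, 11110, 00000, 11111
Majority votes: 0100101

0100101


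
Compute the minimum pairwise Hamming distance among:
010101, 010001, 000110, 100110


Comparing all pairs, minimum distance: 1
Can detect 0 errors, correct 0 errors

1


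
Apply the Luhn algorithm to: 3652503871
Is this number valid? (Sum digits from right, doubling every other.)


Luhn sum = 36
36 mod 10 = 6

Invalid (Luhn sum mod 10 = 6)


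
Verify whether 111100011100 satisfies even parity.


Number of 1s: 7

No, parity error (7 ones)


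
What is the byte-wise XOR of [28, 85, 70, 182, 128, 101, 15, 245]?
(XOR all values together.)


XOR chain: 28 ^ 85 ^ 70 ^ 182 ^ 128 ^ 101 ^ 15 ^ 245 = 166

166


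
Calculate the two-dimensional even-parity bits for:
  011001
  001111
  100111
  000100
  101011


Row parities: 10010
Column parities: 011110

Row P: 10010, Col P: 011110, Corner: 0


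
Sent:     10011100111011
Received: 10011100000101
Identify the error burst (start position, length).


XOR: 00000000111110

Burst at position 8, length 5


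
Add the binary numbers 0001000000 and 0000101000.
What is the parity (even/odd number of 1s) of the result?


0001000000 = 64
0000101000 = 40
Sum = 104 = 1101000
1s count = 3

odd parity (3 ones in 1101000)


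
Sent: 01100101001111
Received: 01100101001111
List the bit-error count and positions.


XOR: 00000000000000

0 errors (received matches sent)


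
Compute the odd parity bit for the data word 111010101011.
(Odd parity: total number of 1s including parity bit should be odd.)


Number of 1s in data: 8
Parity bit: 1

1


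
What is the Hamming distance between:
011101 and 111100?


XOR: 100001
Count of 1s: 2

2


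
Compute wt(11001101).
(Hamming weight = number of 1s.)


Counting 1s in 11001101

5


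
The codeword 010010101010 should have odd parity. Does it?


Number of 1s: 5

Yes, parity is correct (5 ones)


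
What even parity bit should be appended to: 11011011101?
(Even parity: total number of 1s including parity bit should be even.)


Number of 1s in data: 8
Parity bit: 0

0


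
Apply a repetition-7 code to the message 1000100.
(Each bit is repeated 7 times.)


Each bit -> 7 copies

1111111000000000000000000000111111100000000000000


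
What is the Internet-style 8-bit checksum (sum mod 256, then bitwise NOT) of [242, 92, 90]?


Sum = 424 mod 256 = 168
Complement = 87

87


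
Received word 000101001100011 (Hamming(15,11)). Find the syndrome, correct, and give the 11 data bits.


Syndrome = 0: no error detected

Data: 00101100011 (no errors)


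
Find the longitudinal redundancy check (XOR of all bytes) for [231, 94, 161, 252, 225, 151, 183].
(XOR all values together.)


XOR chain: 231 ^ 94 ^ 161 ^ 252 ^ 225 ^ 151 ^ 183 = 37

37


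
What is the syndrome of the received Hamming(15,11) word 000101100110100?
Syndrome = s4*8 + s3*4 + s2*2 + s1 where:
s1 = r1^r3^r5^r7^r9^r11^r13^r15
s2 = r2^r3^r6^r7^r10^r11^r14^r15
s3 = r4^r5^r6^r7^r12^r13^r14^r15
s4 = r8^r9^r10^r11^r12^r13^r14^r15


s1=1, s2=0, s3=0, s4=1

Syndrome = 9 (error at position 9)


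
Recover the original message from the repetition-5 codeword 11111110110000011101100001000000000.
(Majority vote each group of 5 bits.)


Groups: 11111, 11011, 00000, 11101, 10000, 10000, 00000
Majority votes: 1101000

1101000


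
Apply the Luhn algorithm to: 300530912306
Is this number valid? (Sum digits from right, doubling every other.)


Luhn sum = 40
40 mod 10 = 0

Valid (Luhn sum mod 10 = 0)


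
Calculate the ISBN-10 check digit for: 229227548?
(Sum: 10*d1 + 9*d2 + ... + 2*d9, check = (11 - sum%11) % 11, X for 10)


Weighted sum: 219
219 mod 11 = 10

Check digit: 1


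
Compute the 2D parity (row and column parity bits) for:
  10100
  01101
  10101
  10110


Row parities: 0111
Column parities: 11010

Row P: 0111, Col P: 11010, Corner: 1


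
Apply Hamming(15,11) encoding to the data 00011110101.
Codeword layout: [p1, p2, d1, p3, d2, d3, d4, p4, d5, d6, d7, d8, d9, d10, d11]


Parity bits: p1=1, p2=0, p3=1, p4=1

100100111110101


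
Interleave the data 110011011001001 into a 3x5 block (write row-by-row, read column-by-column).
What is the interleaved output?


Matrix:
  11001
  10110
  01001
Read columns: 110101010010101

110101010010101


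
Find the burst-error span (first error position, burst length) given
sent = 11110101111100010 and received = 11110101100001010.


XOR: 00000000011101000

Burst at position 9, length 5


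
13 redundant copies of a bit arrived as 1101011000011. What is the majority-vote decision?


Ones: 7 out of 13
Threshold: 7

1 (7/13 voted 1)


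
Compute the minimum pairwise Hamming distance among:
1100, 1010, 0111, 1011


Comparing all pairs, minimum distance: 1
Can detect 0 errors, correct 0 errors

1


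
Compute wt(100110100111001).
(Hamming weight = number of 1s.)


Counting 1s in 100110100111001

8


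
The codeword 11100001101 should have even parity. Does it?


Number of 1s: 6

Yes, parity is correct (6 ones)


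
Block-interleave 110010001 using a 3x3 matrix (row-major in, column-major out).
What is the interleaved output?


Matrix:
  110
  010
  001
Read columns: 100110001

100110001


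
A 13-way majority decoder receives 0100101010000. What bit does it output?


Ones: 4 out of 13
Threshold: 7

0 (4/13 voted 1)


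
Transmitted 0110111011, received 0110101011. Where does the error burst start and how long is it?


XOR: 0000010000

Burst at position 5, length 1


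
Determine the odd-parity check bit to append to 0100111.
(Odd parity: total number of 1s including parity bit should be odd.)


Number of 1s in data: 4
Parity bit: 1

1


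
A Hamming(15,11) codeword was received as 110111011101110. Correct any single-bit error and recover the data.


Syndrome = 0: no error detected

Data: 01101101110 (no errors)


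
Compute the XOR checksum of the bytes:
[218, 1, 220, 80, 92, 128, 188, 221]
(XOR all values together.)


XOR chain: 218 ^ 1 ^ 220 ^ 80 ^ 92 ^ 128 ^ 188 ^ 221 = 234

234


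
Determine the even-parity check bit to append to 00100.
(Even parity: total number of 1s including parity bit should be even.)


Number of 1s in data: 1
Parity bit: 1

1


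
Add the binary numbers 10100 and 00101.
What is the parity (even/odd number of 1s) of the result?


10100 = 20
00101 = 5
Sum = 25 = 11001
1s count = 3

odd parity (3 ones in 11001)


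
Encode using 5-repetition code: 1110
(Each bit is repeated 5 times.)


Each bit -> 5 copies

11111111111111100000


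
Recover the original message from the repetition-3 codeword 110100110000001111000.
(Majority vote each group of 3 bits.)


Groups: 110, 100, 110, 000, 001, 111, 000
Majority votes: 1010010

1010010


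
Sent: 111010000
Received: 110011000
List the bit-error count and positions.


XOR: 001001000

2 error(s) at position(s): 2, 5


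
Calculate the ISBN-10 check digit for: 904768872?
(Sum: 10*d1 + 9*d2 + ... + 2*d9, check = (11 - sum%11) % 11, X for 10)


Weighted sum: 304
304 mod 11 = 7

Check digit: 4


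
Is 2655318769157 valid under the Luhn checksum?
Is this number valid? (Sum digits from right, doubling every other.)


Luhn sum = 53
53 mod 10 = 3

Invalid (Luhn sum mod 10 = 3)


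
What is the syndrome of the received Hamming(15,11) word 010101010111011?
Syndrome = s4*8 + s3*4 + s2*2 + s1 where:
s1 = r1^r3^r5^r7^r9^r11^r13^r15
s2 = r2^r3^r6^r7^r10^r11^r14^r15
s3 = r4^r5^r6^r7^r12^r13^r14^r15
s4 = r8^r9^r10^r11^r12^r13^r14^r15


s1=0, s2=0, s3=1, s4=0

Syndrome = 4 (error at position 4)


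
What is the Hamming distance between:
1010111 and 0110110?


XOR: 1100001
Count of 1s: 3

3


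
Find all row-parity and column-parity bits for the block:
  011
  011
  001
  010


Row parities: 0011
Column parities: 011

Row P: 0011, Col P: 011, Corner: 0


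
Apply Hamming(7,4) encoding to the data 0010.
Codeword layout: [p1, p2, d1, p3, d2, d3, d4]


Parity bits: p1=0, p2=1, p3=1

0101010


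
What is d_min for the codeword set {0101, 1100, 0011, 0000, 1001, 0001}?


Comparing all pairs, minimum distance: 1
Can detect 0 errors, correct 0 errors

1


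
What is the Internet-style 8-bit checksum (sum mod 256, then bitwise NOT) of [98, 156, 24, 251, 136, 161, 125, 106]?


Sum = 1057 mod 256 = 33
Complement = 222

222


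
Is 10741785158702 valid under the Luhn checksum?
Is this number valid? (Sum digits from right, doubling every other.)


Luhn sum = 55
55 mod 10 = 5

Invalid (Luhn sum mod 10 = 5)


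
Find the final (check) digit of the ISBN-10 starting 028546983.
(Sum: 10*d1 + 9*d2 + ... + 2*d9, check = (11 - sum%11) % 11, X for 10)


Weighted sum: 237
237 mod 11 = 6

Check digit: 5


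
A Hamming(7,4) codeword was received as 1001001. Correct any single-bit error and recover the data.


Syndrome = 2: error at position 2

Data: 0001 (corrected bit 2)


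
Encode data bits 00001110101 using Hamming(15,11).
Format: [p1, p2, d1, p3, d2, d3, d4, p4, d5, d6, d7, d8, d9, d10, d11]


Parity bits: p1=0, p2=1, p3=0, p4=1

010000011110101


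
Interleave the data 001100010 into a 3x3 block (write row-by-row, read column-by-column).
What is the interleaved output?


Matrix:
  001
  100
  010
Read columns: 010001100

010001100


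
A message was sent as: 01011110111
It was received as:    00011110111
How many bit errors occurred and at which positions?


XOR: 01000000000

1 error(s) at position(s): 1


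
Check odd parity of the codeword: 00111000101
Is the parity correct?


Number of 1s: 5

Yes, parity is correct (5 ones)


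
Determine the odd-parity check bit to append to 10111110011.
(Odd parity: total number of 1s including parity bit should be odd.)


Number of 1s in data: 8
Parity bit: 1

1


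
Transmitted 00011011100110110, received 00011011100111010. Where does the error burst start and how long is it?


XOR: 00000000000001100

Burst at position 13, length 2


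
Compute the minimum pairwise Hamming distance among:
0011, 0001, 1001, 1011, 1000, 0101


Comparing all pairs, minimum distance: 1
Can detect 0 errors, correct 0 errors

1


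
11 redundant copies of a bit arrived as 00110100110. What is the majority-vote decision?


Ones: 5 out of 11
Threshold: 6

0 (5/11 voted 1)


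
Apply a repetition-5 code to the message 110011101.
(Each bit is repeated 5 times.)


Each bit -> 5 copies

111111111100000000001111111111111110000011111
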